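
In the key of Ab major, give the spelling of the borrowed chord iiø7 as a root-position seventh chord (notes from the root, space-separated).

Bb Db Fb Ab

The root, Bb, is scale degree 2 — the same note in Ab major and Ab minor; only the chord quality changes. Stacking thirds in Ab minor on Bb gives Bb–Db–Fb–Ab.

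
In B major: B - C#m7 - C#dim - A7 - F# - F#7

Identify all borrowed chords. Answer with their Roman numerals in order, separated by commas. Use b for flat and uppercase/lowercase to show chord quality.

B major has the diatonic set B, C#m, D#m, E, F#, G#m, A#dim. B, C#m7, F# and F#7 all belong to that set. C#dim (C#–E–G) doesn't fit — on degree 2 B major would have C#m (ii). C#dim is the degree-2 chord of B minor, so it is the borrowed ii°. But A7 (A–C#–E–G) is foreign: the diatonic vii° on degree 7 is A#dim, whereas A7 comes from B minor. It is labeled bVII7.

ii°, bVII7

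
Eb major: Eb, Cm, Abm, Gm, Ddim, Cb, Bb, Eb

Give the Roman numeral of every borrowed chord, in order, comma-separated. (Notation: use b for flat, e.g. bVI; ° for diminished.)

iv, bVI

In Eb major the diatonic chords are Eb, Fm, Gm, Ab, Bb, Cm, Ddim. Eb, Cm, Gm, Ddim and Bb all belong to that set. Abm (Ab–Cb–Eb) doesn't fit — on degree 4 Eb major would have Ab (IV). Abm is the degree-4 chord of Eb minor, so it is the borrowed iv. But Cb (Cb–Eb–Gb) is foreign: the diatonic vi on degree 6 is Cm, whereas Cb comes from Eb minor. It is labeled bVI.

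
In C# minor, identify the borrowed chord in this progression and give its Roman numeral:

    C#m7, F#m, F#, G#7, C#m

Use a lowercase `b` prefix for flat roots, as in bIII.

C# minor has the diatonic set C#m, D#dim, E, F#m, G#, A, B (with V from harmonic minor). Of the given chords, C#m7, F#m, G#7 and C#m are diatonic. But F# (F#–A#–C#) is foreign: the diatonic iv on degree 4 is F#m, whereas F# comes from C# major. It is labeled IV.

IV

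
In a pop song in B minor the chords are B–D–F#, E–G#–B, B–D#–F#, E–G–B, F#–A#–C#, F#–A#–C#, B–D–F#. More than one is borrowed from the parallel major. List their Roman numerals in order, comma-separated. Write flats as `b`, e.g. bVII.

IV, I

B minor has the diatonic set Bm, C#dim, D, Em, F#, G, A (with V from harmonic minor). Of the given chords, B–D–F# = Bm, E–G–B = Em and F#–A#–C# = F# are diatonic. E–G#–B is not: scale degree 4 in B minor carries Em (iv). In B major the chord on that degree is E, so here it functions as IV, borrowed from the parallel major. B–D#–F# doesn't fit — on degree 1 B minor would have Bm (i). B is the degree-1 chord of B major, so it is the borrowed I.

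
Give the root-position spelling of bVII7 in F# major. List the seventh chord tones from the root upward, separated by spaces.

E G# B D

Scale degree 7 in F# major is E#. bVII7 uses the lowered form, E, taken from F# minor. Building the dominant-seventh chord from the parallel minor on E: E–G#–B–D.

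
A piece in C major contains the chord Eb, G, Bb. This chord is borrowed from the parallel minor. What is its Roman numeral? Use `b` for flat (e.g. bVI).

bIII

In C major scale degree 3 is E; Eb is its lowered form, from C minor. The diatonic chord on degree 3 would be Em (iii), but Eb–G–Bb is the major chord from C minor. As a borrowed chord it is labeled bIII.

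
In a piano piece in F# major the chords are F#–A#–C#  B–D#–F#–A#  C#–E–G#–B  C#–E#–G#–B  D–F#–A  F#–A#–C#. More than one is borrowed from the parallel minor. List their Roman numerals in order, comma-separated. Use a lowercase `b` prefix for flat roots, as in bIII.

v7, bVI

F# major has the diatonic set F#, G#m, A#m, B, C#, D#m, E#dim. F#–A#–C# = F#, B–D#–F#–A# = Bmaj7 and C#–E#–G#–B = C#7 are all diatonic. C#–E–G#–B is not: scale degree 5 in F# major carries C# (V). In F# minor the chord on that degree is C#m7, so here it functions as v7, borrowed from the parallel minor. But D–F#–A is foreign: the diatonic vi on degree 6 is D#m, whereas D comes from F# minor. It is labeled bVI.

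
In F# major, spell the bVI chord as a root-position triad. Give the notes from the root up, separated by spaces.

D F# A

The root of bVI is the lowered 6th degree: D# becomes D. Building the major chord from the parallel minor on D: D–F#–A.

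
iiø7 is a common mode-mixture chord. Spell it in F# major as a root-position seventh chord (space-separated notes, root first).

G# B D F#

The root, G#, is scale degree 2 — the same note in F# major and F# minor; only the chord quality changes. Stacking thirds in F# minor on G# gives G#–B–D–F#.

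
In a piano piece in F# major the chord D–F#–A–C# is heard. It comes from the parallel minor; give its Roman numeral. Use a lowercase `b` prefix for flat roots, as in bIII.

bVImaj7

D is the lowered form of scale degree 6 in F# major (the diatonic degree 6 is D#). The diatonic chord on degree 6 would be D#m (vi), but D–F#–A–C# is the major-seventh chord from F# minor. As a borrowed chord it is labeled bVImaj7.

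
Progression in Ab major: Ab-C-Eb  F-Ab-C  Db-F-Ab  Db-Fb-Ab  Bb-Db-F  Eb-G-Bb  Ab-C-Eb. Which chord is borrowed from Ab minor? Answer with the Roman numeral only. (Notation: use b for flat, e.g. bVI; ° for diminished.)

In Ab major the diatonic chords are Ab, Bbm, Cm, Db, Eb, Fm, Gdim. Ab–C–Eb = Ab, F–Ab–C = Fm, Db–F–Ab = Db, Bb–Db–F = Bbm and Eb–G–Bb = Eb all belong to that set. Db–Fb–Ab doesn't fit — on degree 4 Ab major would have Db (IV). Dbm is the degree-4 chord of Ab minor, so it is the borrowed iv.

iv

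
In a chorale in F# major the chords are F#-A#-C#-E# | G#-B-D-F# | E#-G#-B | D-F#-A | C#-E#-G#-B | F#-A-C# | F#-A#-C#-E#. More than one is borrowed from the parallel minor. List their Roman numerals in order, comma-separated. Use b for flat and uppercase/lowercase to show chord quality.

iiø7, bVI, i

The diatonic triads in F# major are F#, G#m, A#m, B, C#, D#m, E#dim. F#–A#–C#–E# = F#maj7, E#–G#–B = E#dim and C#–E#–G#–B = C#7 all belong to that set. G#–B–D–F# doesn't fit — on degree 2 F# major would have G#m (ii). G#m7b5 is the degree-2 chord of F# minor, so it is the borrowed iiø7. D–F#–A doesn't fit — on degree 6 F# major would have D#m (vi). D is the degree-6 chord of F# minor, so it is the borrowed bVI. F#–A–C# doesn't fit — on degree 1 F# major would have F# (I). F#m is the degree-1 chord of F# minor, so it is the borrowed i.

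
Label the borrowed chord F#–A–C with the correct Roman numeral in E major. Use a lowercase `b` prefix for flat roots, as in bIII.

ii°

F# is scale degree 2 in E major. The diatonic chord on degree 2 would be F#m (ii), but F#–A–C is the diminished chord from E minor. As a borrowed chord it is labeled ii°.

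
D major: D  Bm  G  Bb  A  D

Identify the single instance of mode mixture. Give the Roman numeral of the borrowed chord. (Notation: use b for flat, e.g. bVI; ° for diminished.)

bVI

D major has the diatonic set D, Em, F#m, G, A, Bm, C#dim. Of the given chords, D, Bm, G and A are diatonic. But Bb (Bb–D–F) is foreign: the diatonic vi on degree 6 is Bm, whereas Bb comes from D minor. It is labeled bVI.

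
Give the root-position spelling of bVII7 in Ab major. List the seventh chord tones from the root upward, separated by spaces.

Gb Bb Db Fb

The root of bVII7 is the lowered 7th degree: G becomes Gb. Stacking thirds in Ab minor on Gb gives Gb–Bb–Db–Fb.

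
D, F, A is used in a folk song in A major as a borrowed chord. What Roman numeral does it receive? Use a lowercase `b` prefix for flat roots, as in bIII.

iv

The root D is the diatonic 4th degree of A major; the borrowing shows in the chord quality. The diatonic chord on degree 4 would be D (IV), but D–F–A is the minor chord from A minor. As a borrowed chord it is labeled iv.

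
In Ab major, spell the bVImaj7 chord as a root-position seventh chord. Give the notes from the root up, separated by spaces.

Fb Ab Cb Eb

bVImaj7 is built on the lowered scale degree 6. In Ab major degree 6 is F; lowered it becomes Fb. Stacking thirds in Ab minor on Fb gives Fb–Ab–Cb–Eb.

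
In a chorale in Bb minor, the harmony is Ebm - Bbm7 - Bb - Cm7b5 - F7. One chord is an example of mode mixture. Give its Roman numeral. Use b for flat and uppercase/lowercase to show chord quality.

I

In Bb minor (with V from harmonic minor) the diatonic chords are Bbm, Cdim, Db, Ebm, F, Gb, Ab. Ebm, Bbm7, Cm7b5 and F7 all belong to that set. Bb (Bb–D–F) doesn't fit — on degree 1 Bb minor would have Bbm (i). Bb is the degree-1 chord of Bb major, so it is the borrowed I.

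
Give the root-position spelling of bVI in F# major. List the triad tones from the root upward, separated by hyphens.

D-F#-A

bVI is built on the lowered scale degree 6. In F# major degree 6 is D#; lowered it becomes D. In F# minor the chord on D is D–F#–A.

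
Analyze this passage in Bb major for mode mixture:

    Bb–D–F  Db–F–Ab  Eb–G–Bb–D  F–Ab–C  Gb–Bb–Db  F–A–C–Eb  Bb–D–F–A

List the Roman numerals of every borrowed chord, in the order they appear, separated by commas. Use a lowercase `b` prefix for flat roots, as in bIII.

Bb major has the diatonic set Bb, Cm, Dm, Eb, F, Gm, Adim. Bb–D–F = Bb, Eb–G–Bb–D = Ebmaj7, F–A–C–Eb = F7 and Bb–D–F–A = Bbmaj7 all belong to that set. Db–F–Ab is not: scale degree 3 in Bb major carries Dm (iii). In Bb minor the chord on that degree is Db, so here it functions as bIII, borrowed from the parallel minor. F–Ab–C doesn't fit — on degree 5 Bb major would have F (V). Fm is the degree-5 chord of Bb minor, so it is the borrowed v. Gb–Bb–Db doesn't fit — on degree 6 Bb major would have Gm (vi). Gb is the degree-6 chord of Bb minor, so it is the borrowed bVI.

bIII, v, bVI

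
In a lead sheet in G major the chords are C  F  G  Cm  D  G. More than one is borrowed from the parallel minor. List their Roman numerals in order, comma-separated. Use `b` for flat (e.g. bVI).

bVII, iv

The diatonic triads in G major are G, Am, Bm, C, D, Em, F#dim. Of the given chords, C, G and D are diatonic. F (F–A–C) is not: scale degree 7 in G major carries F#dim (vii°). In G minor the chord on that degree is F, so here it functions as bVII, borrowed from the parallel minor. Cm (C–Eb–G) is not: scale degree 4 in G major carries C (IV). In G minor the chord on that degree is Cm, so here it functions as iv, borrowed from the parallel minor.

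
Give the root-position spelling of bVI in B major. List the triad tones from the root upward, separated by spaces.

bVI is built on the lowered scale degree 6. In B major degree 6 is G#; lowered it becomes G. Stacking thirds in B minor on G gives G–B–D.

G B D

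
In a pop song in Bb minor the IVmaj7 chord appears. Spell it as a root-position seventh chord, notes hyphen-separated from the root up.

Eb-G-Bb-D

The root, Eb, is scale degree 4 — the same note in Bb minor and Bb major; only the chord quality changes. In Bb major the chord on Eb is Eb–G–Bb–D.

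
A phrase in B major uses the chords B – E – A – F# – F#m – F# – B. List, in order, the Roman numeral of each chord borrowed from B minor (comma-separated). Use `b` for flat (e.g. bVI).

bVII, v

B major has the diatonic set B, C#m, D#m, E, F#, G#m, A#dim. B, E and F# all belong to that set. A (A–C#–E) doesn't fit — on degree 7 B major would have A#dim (vii°). A is the degree-7 chord of B minor, so it is the borrowed bVII. F#m (F#–A–C#) doesn't fit — on degree 5 B major would have F# (V). F#m is the degree-5 chord of B minor, so it is the borrowed v.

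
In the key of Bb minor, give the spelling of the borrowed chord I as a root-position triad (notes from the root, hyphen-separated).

The root, Bb, is scale degree 1 — the same note in Bb minor and Bb major; only the chord quality changes. In Bb major the chord on Bb is Bb–D–F.

Bb-D-F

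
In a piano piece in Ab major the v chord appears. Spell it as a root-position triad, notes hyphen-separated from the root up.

The root, Eb, is scale degree 5 — the same note in Ab major and Ab minor; only the chord quality changes. Building the minor chord from the parallel minor on Eb: Eb–Gb–Bb.

Eb-Gb-Bb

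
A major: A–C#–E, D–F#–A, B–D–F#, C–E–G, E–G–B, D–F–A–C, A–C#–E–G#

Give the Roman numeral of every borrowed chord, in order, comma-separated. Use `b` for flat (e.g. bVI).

bIII, v, iv7

A major has the diatonic set A, Bm, C#m, D, E, F#m, G#dim. A–C#–E = A, D–F#–A = D, B–D–F# = Bm and A–C#–E–G# = Amaj7 all belong to that set. C–E–G doesn't fit — on degree 3 A major would have C#m (iii). C is the degree-3 chord of A minor, so it is the borrowed bIII. E–G–B is not: scale degree 5 in A major carries E (V). In A minor the chord on that degree is Em, so here it functions as v, borrowed from the parallel minor. D–F–A–C is not: scale degree 4 in A major carries D (IV). In A minor the chord on that degree is Dm7, so here it functions as iv7, borrowed from the parallel minor.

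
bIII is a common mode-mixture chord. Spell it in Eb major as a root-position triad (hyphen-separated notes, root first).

Gb-Bb-Db

Scale degree 3 in Eb major is G. bIII uses the lowered form, Gb, taken from Eb minor. In Eb minor the chord on Gb is Gb–Bb–Db.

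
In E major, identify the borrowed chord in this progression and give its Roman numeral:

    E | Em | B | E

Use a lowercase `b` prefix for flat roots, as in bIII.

The diatonic triads in E major are E, F#m, G#m, A, B, C#m, D#dim. E and B both belong to that set. But Em (E–G–B) is foreign: the diatonic I on degree 1 is E, whereas Em comes from E minor. It is labeled i.

i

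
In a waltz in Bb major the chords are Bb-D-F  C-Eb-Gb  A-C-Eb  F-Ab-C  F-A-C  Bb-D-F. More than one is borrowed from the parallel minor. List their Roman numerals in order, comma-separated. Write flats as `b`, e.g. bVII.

ii°, v

The diatonic triads in Bb major are Bb, Cm, Dm, Eb, F, Gm, Adim. Bb–D–F = Bb, A–C–Eb = Adim and F–A–C = F all belong to that set. C–Eb–Gb is not: scale degree 2 in Bb major carries Cm (ii). In Bb minor the chord on that degree is Cdim, so here it functions as ii°, borrowed from the parallel minor. But F–Ab–C is foreign: the diatonic V on degree 5 is F, whereas Fm comes from Bb minor. It is labeled v.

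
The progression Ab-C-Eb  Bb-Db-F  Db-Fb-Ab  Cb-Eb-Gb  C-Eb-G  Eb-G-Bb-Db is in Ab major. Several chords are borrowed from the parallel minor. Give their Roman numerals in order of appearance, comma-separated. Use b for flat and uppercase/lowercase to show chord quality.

iv, bIII

In Ab major the diatonic chords are Ab, Bbm, Cm, Db, Eb, Fm, Gdim. Of the given chords, Ab–C–Eb = Ab, Bb–Db–F = Bbm, C–Eb–G = Cm and Eb–G–Bb–Db = Eb7 are diatonic. Db–Fb–Ab is not: scale degree 4 in Ab major carries Db (IV). In Ab minor the chord on that degree is Dbm, so here it functions as iv, borrowed from the parallel minor. Cb–Eb–Gb doesn't fit — on degree 3 Ab major would have Cm (iii). Cb is the degree-3 chord of Ab minor, so it is the borrowed bIII.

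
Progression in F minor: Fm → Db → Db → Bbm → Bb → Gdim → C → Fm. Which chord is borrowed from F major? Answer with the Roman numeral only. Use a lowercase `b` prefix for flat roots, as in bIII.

IV

The diatonic triads in F minor (with V from harmonic minor) are Fm, Gdim, Ab, Bbm, C, Db, Eb. Of the given chords, Fm, Db, Bbm, Gdim and C are diatonic. But Bb (Bb–D–F) is foreign: the diatonic iv on degree 4 is Bbm, whereas Bb comes from F major. It is labeled IV.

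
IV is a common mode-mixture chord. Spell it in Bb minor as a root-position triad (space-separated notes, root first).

IV is built on scale degree 4, which is Eb in both Bb minor and its parallel. Building the major chord from the parallel major on Eb: Eb–G–Bb.

Eb G Bb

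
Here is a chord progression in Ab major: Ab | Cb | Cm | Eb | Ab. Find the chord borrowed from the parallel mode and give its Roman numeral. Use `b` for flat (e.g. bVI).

Ab major has the diatonic set Ab, Bbm, Cm, Db, Eb, Fm, Gdim. Ab, Cm and Eb all belong to that set. Cb (Cb–Eb–Gb) is not: scale degree 3 in Ab major carries Cm (iii). In Ab minor the chord on that degree is Cb, so here it functions as bIII, borrowed from the parallel minor.

bIII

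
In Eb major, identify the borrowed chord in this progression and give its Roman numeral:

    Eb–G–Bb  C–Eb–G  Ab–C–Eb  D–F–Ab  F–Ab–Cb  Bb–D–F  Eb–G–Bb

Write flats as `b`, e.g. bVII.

In Eb major the diatonic chords are Eb, Fm, Gm, Ab, Bb, Cm, Ddim. Eb–G–Bb = Eb, C–Eb–G = Cm, Ab–C–Eb = Ab, D–F–Ab = Ddim and Bb–D–F = Bb all belong to that set. F–Ab–Cb doesn't fit — on degree 2 Eb major would have Fm (ii). Fdim is the degree-2 chord of Eb minor, so it is the borrowed ii°.

ii°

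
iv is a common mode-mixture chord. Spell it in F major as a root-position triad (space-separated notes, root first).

Bb Db F

The root, Bb, is scale degree 4 — the same note in F major and F minor; only the chord quality changes. Stacking thirds in F minor on Bb gives Bb–Db–F.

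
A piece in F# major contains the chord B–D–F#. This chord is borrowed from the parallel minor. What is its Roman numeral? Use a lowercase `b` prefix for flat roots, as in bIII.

B is scale degree 4 in F# major. B–D–F# is a minor chord — the form found in F# minor, not the diatonic IV (B). Borrowed into F# major it is written iv.

iv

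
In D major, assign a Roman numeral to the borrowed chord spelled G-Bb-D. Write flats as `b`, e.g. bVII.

G is scale degree 4 in D major. Diatonically D major has G (IV) on that degree; G–Bb–D is instead the minor chord native to D minor, so it takes the label iv.

iv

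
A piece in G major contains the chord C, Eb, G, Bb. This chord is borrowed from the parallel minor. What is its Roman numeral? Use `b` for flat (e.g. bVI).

iv7

C is scale degree 4 in G major. C–Eb–G–Bb is a minor-seventh chord — the form found in G minor, not the diatonic IV (C). Borrowed into G major it is written iv7.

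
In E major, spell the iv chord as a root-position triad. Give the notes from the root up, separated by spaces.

A C E

iv is built on scale degree 4, which is A in both E major and its parallel. Building the minor chord from the parallel minor on A: A–C–E.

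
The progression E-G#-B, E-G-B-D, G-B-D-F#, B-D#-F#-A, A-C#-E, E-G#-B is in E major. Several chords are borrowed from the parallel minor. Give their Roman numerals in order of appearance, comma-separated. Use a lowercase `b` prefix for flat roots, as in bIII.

i7, bIIImaj7

The diatonic triads in E major are E, F#m, G#m, A, B, C#m, D#dim. Of the given chords, E–G#–B = E, B–D#–F#–A = B7 and A–C#–E = A are diatonic. E–G–B–D is not: scale degree 1 in E major carries E (I). In E minor the chord on that degree is Em7, so here it functions as i7, borrowed from the parallel minor. G–B–D–F# is not: scale degree 3 in E major carries G#m (iii). In E minor the chord on that degree is Gmaj7, so here it functions as bIIImaj7, borrowed from the parallel minor.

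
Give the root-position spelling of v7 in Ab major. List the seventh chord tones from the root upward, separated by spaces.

The root, Eb, is scale degree 5 — the same note in Ab major and Ab minor; only the chord quality changes. Stacking thirds in Ab minor on Eb gives Eb–Gb–Bb–Db.

Eb Gb Bb Db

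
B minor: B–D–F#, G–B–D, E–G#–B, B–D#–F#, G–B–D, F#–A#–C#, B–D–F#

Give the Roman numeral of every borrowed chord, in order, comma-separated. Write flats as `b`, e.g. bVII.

IV, I

The diatonic triads in B minor (with V from harmonic minor) are Bm, C#dim, D, Em, F#, G, A. B–D–F# = Bm, G–B–D = G and F#–A#–C# = F# all belong to that set. E–G#–B is not: scale degree 4 in B minor carries Em (iv). In B major the chord on that degree is E, so here it functions as IV, borrowed from the parallel major. B–D#–F# is not: scale degree 1 in B minor carries Bm (i). In B major the chord on that degree is B, so here it functions as I, borrowed from the parallel major.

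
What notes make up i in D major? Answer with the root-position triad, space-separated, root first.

D F A

i is built on scale degree 1, which is D in both D major and its parallel. Stacking thirds in D minor on D gives D–F–A.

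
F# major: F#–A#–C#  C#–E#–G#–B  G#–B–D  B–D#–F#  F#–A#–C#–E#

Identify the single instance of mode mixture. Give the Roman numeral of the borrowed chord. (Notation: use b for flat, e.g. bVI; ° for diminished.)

ii°

The diatonic triads in F# major are F#, G#m, A#m, B, C#, D#m, E#dim. F#–A#–C# = F#, C#–E#–G#–B = C#7, B–D#–F# = B and F#–A#–C#–E# = F#maj7 all belong to that set. G#–B–D doesn't fit — on degree 2 F# major would have G#m (ii). G#dim is the degree-2 chord of F# minor, so it is the borrowed ii°.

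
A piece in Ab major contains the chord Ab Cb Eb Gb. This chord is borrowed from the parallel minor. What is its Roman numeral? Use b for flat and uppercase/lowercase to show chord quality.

i7

Ab is scale degree 1 in Ab major. Ab–Cb–Eb–Gb is a minor-seventh chord — the form found in Ab minor, not the diatonic I (Ab). Borrowed into Ab major it is written i7.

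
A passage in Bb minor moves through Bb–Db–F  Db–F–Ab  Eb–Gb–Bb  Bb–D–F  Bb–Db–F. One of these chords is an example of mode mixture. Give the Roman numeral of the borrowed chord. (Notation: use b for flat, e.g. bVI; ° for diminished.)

Bb minor has the diatonic set Bbm, Cdim, Db, Ebm, F, Gb, Ab (with V from harmonic minor). Bb–Db–F = Bbm, Db–F–Ab = Db and Eb–Gb–Bb = Ebm all belong to that set. But Bb–D–F is foreign: the diatonic i on degree 1 is Bbm, whereas Bb comes from Bb major. It is labeled I.

I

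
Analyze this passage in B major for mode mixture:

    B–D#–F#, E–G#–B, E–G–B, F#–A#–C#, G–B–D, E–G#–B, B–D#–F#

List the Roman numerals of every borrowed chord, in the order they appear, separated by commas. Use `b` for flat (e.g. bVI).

iv, bVI

The diatonic triads in B major are B, C#m, D#m, E, F#, G#m, A#dim. Of the given chords, B–D#–F# = B, E–G#–B = E and F#–A#–C# = F# are diatonic. E–G–B is not: scale degree 4 in B major carries E (IV). In B minor the chord on that degree is Em, so here it functions as iv, borrowed from the parallel minor. G–B–D is not: scale degree 6 in B major carries G#m (vi). In B minor the chord on that degree is G, so here it functions as bVI, borrowed from the parallel minor.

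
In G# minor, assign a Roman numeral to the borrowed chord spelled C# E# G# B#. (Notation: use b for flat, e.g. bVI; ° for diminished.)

IVmaj7

C# is scale degree 4 in G# minor. Diatonically G# minor has C#m (iv) on that degree; C#–E#–G#–B# is instead the major-seventh chord native to G# major, so it takes the label IVmaj7.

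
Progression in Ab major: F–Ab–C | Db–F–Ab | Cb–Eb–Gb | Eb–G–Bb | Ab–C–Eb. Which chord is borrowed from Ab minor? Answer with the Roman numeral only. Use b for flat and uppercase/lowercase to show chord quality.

bIII

In Ab major the diatonic chords are Ab, Bbm, Cm, Db, Eb, Fm, Gdim. F–Ab–C = Fm, Db–F–Ab = Db, Eb–G–Bb = Eb and Ab–C–Eb = Ab all belong to that set. Cb–Eb–Gb is not: scale degree 3 in Ab major carries Cm (iii). In Ab minor the chord on that degree is Cb, so here it functions as bIII, borrowed from the parallel minor.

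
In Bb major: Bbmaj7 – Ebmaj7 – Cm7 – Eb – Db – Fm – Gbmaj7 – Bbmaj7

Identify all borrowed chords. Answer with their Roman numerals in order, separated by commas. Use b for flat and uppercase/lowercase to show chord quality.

Bb major has the diatonic set Bb, Cm, Dm, Eb, F, Gm, Adim. Bbmaj7, Ebmaj7, Cm7 and Eb all belong to that set. Db (Db–F–Ab) doesn't fit — on degree 3 Bb major would have Dm (iii). Db is the degree-3 chord of Bb minor, so it is the borrowed bIII. Fm (F–Ab–C) is not: scale degree 5 in Bb major carries F (V). In Bb minor the chord on that degree is Fm, so here it functions as v, borrowed from the parallel minor. But Gbmaj7 (Gb–Bb–Db–F) is foreign: the diatonic vi on degree 6 is Gm, whereas Gbmaj7 comes from Bb minor. It is labeled bVImaj7.

bIII, v, bVImaj7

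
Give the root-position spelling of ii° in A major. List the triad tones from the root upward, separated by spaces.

The root, B, is scale degree 2 — the same note in A major and A minor; only the chord quality changes. Stacking thirds in A minor on B gives B–D–F.

B D F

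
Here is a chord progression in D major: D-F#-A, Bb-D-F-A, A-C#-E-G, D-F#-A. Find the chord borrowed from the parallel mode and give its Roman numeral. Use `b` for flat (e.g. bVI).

D major has the diatonic set D, Em, F#m, G, A, Bm, C#dim. Of the given chords, D–F#–A = D and A–C#–E–G = A7 are diatonic. Bb–D–F–A doesn't fit — on degree 6 D major would have Bm (vi). Bbmaj7 is the degree-6 chord of D minor, so it is the borrowed bVImaj7.

bVImaj7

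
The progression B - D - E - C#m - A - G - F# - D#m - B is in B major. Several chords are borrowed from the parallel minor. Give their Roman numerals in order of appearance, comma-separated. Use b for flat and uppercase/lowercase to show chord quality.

bIII, bVII, bVI

B major has the diatonic set B, C#m, D#m, E, F#, G#m, A#dim. B, E, C#m, F# and D#m all belong to that set. But D (D–F#–A) is foreign: the diatonic iii on degree 3 is D#m, whereas D comes from B minor. It is labeled bIII. But A (A–C#–E) is foreign: the diatonic vii° on degree 7 is A#dim, whereas A comes from B minor. It is labeled bVII. G (G–B–D) is not: scale degree 6 in B major carries G#m (vi). In B minor the chord on that degree is G, so here it functions as bVI, borrowed from the parallel minor.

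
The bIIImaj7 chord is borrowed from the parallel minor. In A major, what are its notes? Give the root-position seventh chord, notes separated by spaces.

C E G B

bIIImaj7 is built on the lowered scale degree 3. In A major degree 3 is C#; lowered it becomes C. Building the major-seventh chord from the parallel minor on C: C–E–G–B.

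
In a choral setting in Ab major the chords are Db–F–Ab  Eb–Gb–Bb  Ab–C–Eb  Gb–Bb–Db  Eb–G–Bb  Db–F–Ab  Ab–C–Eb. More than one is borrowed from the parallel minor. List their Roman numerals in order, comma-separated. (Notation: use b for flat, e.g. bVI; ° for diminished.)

v, bVII

The diatonic triads in Ab major are Ab, Bbm, Cm, Db, Eb, Fm, Gdim. Db–F–Ab = Db, Ab–C–Eb = Ab and Eb–G–Bb = Eb are all diatonic. Eb–Gb–Bb is not: scale degree 5 in Ab major carries Eb (V). In Ab minor the chord on that degree is Ebm, so here it functions as v, borrowed from the parallel minor. But Gb–Bb–Db is foreign: the diatonic vii° on degree 7 is Gdim, whereas Gb comes from Ab minor. It is labeled bVII.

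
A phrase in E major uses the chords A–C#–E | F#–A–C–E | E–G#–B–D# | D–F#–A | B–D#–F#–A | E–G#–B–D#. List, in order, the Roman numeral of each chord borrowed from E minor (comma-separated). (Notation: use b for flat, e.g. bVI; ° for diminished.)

E major has the diatonic set E, F#m, G#m, A, B, C#m, D#dim. Of the given chords, A–C#–E = A, E–G#–B–D# = Emaj7 and B–D#–F#–A = B7 are diatonic. F#–A–C–E is not: scale degree 2 in E major carries F#m (ii). In E minor the chord on that degree is F#m7b5, so here it functions as iiø7, borrowed from the parallel minor. D–F#–A doesn't fit — on degree 7 E major would have D#dim (vii°). D is the degree-7 chord of E minor, so it is the borrowed bVII.

iiø7, bVII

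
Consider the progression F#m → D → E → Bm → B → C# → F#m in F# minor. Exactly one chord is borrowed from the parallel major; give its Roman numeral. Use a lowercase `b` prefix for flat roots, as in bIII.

IV

In F# minor (with V from harmonic minor) the diatonic chords are F#m, G#dim, A, Bm, C#, D, E. F#m, D, E, Bm and C# are all diatonic. B (B–D#–F#) is not: scale degree 4 in F# minor carries Bm (iv). In F# major the chord on that degree is B, so here it functions as IV, borrowed from the parallel major.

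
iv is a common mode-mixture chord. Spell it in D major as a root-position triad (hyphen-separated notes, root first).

The root, G, is scale degree 4 — the same note in D major and D minor; only the chord quality changes. In D minor the chord on G is G–Bb–D.

G-Bb-D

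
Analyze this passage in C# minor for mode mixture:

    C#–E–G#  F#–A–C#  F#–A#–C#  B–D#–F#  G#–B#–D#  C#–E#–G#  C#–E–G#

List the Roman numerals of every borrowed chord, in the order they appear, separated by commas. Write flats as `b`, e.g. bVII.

IV, I

C# minor has the diatonic set C#m, D#dim, E, F#m, G#, A, B (with V from harmonic minor). C#–E–G# = C#m, F#–A–C# = F#m, B–D#–F# = B and G#–B#–D# = G# are all diatonic. F#–A#–C# is not: scale degree 4 in C# minor carries F#m (iv). In C# major the chord on that degree is F#, so here it functions as IV, borrowed from the parallel major. C#–E#–G# doesn't fit — on degree 1 C# minor would have C#m (i). C# is the degree-1 chord of C# major, so it is the borrowed I.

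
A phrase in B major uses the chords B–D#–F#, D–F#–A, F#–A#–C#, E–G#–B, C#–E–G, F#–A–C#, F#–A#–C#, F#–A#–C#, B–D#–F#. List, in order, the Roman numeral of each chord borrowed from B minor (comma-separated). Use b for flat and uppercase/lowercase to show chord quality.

bIII, ii°, v

The diatonic triads in B major are B, C#m, D#m, E, F#, G#m, A#dim. Of the given chords, B–D#–F# = B, F#–A#–C# = F# and E–G#–B = E are diatonic. But D–F#–A is foreign: the diatonic iii on degree 3 is D#m, whereas D comes from B minor. It is labeled bIII. C#–E–G is not: scale degree 2 in B major carries C#m (ii). In B minor the chord on that degree is C#dim, so here it functions as ii°, borrowed from the parallel minor. F#–A–C# doesn't fit — on degree 5 B major would have F# (V). F#m is the degree-5 chord of B minor, so it is the borrowed v.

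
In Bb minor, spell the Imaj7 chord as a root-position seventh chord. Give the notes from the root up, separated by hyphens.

Bb-D-F-A

Imaj7 is built on scale degree 1, which is Bb in both Bb minor and its parallel. In Bb major the chord on Bb is Bb–D–F–A.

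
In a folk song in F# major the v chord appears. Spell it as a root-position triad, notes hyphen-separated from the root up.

v is built on scale degree 5, which is C# in both F# major and its parallel. In F# minor the chord on C# is C#–E–G#.

C#-E-G#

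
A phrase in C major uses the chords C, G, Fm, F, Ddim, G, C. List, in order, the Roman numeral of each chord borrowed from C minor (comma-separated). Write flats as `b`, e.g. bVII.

iv, ii°

C major has the diatonic set C, Dm, Em, F, G, Am, Bdim. C, G and F all belong to that set. But Fm (F–Ab–C) is foreign: the diatonic IV on degree 4 is F, whereas Fm comes from C minor. It is labeled iv. Ddim (D–F–Ab) is not: scale degree 2 in C major carries Dm (ii). In C minor the chord on that degree is Ddim, so here it functions as ii°, borrowed from the parallel minor.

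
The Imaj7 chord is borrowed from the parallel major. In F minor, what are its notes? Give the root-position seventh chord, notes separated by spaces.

The root, F, is scale degree 1 — the same note in F minor and F major; only the chord quality changes. Stacking thirds in F major on F gives F–A–C–E.

F A C E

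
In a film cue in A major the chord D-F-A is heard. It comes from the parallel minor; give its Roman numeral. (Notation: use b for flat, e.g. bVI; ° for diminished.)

iv

D is scale degree 4 in A major. D–F–A is a minor chord — the form found in A minor, not the diatonic IV (D). Borrowed into A major it is written iv.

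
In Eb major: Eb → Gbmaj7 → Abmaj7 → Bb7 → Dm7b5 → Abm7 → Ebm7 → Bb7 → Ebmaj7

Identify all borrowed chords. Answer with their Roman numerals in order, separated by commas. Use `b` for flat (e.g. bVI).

In Eb major the diatonic chords are Eb, Fm, Gm, Ab, Bb, Cm, Ddim. Eb, Abmaj7, Bb7, Dm7b5 and Ebmaj7 are all diatonic. But Gbmaj7 (Gb–Bb–Db–F) is foreign: the diatonic iii on degree 3 is Gm, whereas Gbmaj7 comes from Eb minor. It is labeled bIIImaj7. Abm7 (Ab–Cb–Eb–Gb) doesn't fit — on degree 4 Eb major would have Ab (IV). Abm7 is the degree-4 chord of Eb minor, so it is the borrowed iv7. Ebm7 (Eb–Gb–Bb–Db) doesn't fit — on degree 1 Eb major would have Eb (I). Ebm7 is the degree-1 chord of Eb minor, so it is the borrowed i7.

bIIImaj7, iv7, i7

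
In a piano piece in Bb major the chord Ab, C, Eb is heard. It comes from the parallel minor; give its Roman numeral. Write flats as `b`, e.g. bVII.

In Bb major scale degree 7 is A; Ab is its lowered form, from Bb minor. Diatonically Bb major has Adim (vii°) on that degree; Ab–C–Eb is instead the major chord native to Bb minor, so it takes the label bVII.

bVII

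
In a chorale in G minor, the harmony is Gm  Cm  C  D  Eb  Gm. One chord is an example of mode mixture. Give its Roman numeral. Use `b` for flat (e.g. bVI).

In G minor (with V from harmonic minor) the diatonic chords are Gm, Adim, Bb, Cm, D, Eb, F. Of the given chords, Gm, Cm, D and Eb are diatonic. But C (C–E–G) is foreign: the diatonic iv on degree 4 is Cm, whereas C comes from G major. It is labeled IV.

IV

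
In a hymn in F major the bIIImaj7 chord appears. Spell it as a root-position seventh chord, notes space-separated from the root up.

The root of bIIImaj7 is the lowered 3rd degree: A becomes Ab. Building the major-seventh chord from the parallel minor on Ab: Ab–C–Eb–G.

Ab C Eb G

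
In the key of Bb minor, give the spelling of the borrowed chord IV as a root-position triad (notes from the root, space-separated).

Eb G Bb

IV is built on scale degree 4, which is Eb in both Bb minor and its parallel. In Bb major the chord on Eb is Eb–G–Bb.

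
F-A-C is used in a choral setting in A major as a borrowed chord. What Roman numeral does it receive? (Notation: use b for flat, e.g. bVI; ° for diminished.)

The root F is the lowered 6th scale degree — diatonically A major has F# there. F–A–C is a major chord — the form found in A minor, not the diatonic vi (F#m). Borrowed into A major it is written bVI.

bVI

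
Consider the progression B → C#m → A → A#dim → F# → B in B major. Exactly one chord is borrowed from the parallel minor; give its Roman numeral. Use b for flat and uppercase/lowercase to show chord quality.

The diatonic triads in B major are B, C#m, D#m, E, F#, G#m, A#dim. B, C#m, A#dim and F# are all diatonic. A (A–C#–E) doesn't fit — on degree 7 B major would have A#dim (vii°). A is the degree-7 chord of B minor, so it is the borrowed bVII.

bVII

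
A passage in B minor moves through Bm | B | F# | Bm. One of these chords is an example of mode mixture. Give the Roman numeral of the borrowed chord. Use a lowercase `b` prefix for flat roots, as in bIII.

The diatonic triads in B minor (with V from harmonic minor) are Bm, C#dim, D, Em, F#, G, A. Bm and F# are both diatonic. B (B–D#–F#) doesn't fit — on degree 1 B minor would have Bm (i). B is the degree-1 chord of B major, so it is the borrowed I.

I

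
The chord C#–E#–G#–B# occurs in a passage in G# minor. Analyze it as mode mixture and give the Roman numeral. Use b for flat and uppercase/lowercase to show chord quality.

IVmaj7

The root C# is the diatonic 4th degree of G# minor; the borrowing shows in the chord quality. C#–E#–G#–B# is a major-seventh chord — the form found in G# major, not the diatonic iv (C#m). Borrowed into G# minor it is written IVmaj7.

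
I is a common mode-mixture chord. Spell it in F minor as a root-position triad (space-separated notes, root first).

F A C

I is built on scale degree 1, which is F in both F minor and its parallel. Stacking thirds in F major on F gives F–A–C.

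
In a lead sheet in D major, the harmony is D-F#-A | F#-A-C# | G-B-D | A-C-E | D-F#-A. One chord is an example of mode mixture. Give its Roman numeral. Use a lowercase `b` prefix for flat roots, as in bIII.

v

D major has the diatonic set D, Em, F#m, G, A, Bm, C#dim. D–F#–A = D, F#–A–C# = F#m and G–B–D = G are all diatonic. A–C–E is not: scale degree 5 in D major carries A (V). In D minor the chord on that degree is Am, so here it functions as v, borrowed from the parallel minor.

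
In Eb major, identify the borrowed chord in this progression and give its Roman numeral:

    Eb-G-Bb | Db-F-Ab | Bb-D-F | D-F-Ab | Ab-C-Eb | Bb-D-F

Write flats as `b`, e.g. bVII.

bVII

The diatonic triads in Eb major are Eb, Fm, Gm, Ab, Bb, Cm, Ddim. Of the given chords, Eb–G–Bb = Eb, Bb–D–F = Bb, D–F–Ab = Ddim and Ab–C–Eb = Ab are diatonic. But Db–F–Ab is foreign: the diatonic vii° on degree 7 is Ddim, whereas Db comes from Eb minor. It is labeled bVII.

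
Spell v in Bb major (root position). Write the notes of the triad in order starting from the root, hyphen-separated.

F-Ab-C

v is built on scale degree 5, which is F in both Bb major and its parallel. In Bb minor the chord on F is F–Ab–C.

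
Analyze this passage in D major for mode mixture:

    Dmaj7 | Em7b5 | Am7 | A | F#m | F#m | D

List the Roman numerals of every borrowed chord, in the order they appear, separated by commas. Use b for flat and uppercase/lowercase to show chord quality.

iiø7, v7

In D major the diatonic chords are D, Em, F#m, G, A, Bm, C#dim. Dmaj7, A, F#m and D are all diatonic. But Em7b5 (E–G–Bb–D) is foreign: the diatonic ii on degree 2 is Em, whereas Em7b5 comes from D minor. It is labeled iiø7. Am7 (A–C–E–G) doesn't fit — on degree 5 D major would have A (V). Am7 is the degree-5 chord of D minor, so it is the borrowed v7.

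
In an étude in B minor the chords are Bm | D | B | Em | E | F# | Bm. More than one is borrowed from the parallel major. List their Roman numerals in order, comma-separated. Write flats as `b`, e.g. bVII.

In B minor (with V from harmonic minor) the diatonic chords are Bm, C#dim, D, Em, F#, G, A. Bm, D, Em and F# all belong to that set. B (B–D#–F#) is not: scale degree 1 in B minor carries Bm (i). In B major the chord on that degree is B, so here it functions as I, borrowed from the parallel major. E (E–G#–B) doesn't fit — on degree 4 B minor would have Em (iv). E is the degree-4 chord of B major, so it is the borrowed IV.

I, IV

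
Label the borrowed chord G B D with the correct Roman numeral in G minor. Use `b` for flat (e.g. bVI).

I

The root G is the diatonic 1st degree of G minor; the borrowing shows in the chord quality. Diatonically G minor has Gm (i) on that degree; G–B–D is instead the major chord native to G major, so it takes the label I.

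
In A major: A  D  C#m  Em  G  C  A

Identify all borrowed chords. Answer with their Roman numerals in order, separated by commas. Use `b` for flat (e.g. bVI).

A major has the diatonic set A, Bm, C#m, D, E, F#m, G#dim. Of the given chords, A, D and C#m are diatonic. Em (E–G–B) doesn't fit — on degree 5 A major would have E (V). Em is the degree-5 chord of A minor, so it is the borrowed v. But G (G–B–D) is foreign: the diatonic vii° on degree 7 is G#dim, whereas G comes from A minor. It is labeled bVII. But C (C–E–G) is foreign: the diatonic iii on degree 3 is C#m, whereas C comes from A minor. It is labeled bIII.

v, bVII, bIII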